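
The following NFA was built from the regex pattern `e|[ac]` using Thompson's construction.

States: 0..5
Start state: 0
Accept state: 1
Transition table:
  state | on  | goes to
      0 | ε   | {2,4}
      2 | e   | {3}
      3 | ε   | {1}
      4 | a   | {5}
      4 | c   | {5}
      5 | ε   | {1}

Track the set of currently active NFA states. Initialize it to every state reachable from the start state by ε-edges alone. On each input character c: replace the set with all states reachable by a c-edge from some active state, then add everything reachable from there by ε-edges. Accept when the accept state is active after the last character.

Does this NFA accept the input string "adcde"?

Answer: REJECT

Derivation:
S₀ = ε-closure({0}) = {0,2,4}
'a' @ 1: {1,5}  ✓accept
'd' @ 2: {}  — dead — no transitions
rest 'cde' ignored (set empty)
final: {}; accept 1 not in set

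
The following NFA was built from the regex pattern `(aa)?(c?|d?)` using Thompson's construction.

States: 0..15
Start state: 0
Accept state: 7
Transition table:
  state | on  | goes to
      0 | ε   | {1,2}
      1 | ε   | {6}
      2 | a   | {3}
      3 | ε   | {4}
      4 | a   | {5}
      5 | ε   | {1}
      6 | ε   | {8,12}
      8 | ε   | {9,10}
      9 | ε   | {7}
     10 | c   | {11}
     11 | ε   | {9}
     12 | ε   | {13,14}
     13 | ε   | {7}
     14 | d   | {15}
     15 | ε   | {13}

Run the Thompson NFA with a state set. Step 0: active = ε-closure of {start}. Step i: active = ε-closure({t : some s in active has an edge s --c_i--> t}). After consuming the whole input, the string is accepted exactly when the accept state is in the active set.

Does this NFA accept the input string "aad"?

start: ε-closure({0}) = {0,1,2,6,7,8,9,10,12,13,14}
'a' @ 1: {3,4}
'a' @ 2: {1,5,6,7,8,9,10,12,13,14}  [accepting]
'd' @ 3: {7,13,15}  [accepting]
end set {7,13,15} — state 7 in

Answer: ACCEPT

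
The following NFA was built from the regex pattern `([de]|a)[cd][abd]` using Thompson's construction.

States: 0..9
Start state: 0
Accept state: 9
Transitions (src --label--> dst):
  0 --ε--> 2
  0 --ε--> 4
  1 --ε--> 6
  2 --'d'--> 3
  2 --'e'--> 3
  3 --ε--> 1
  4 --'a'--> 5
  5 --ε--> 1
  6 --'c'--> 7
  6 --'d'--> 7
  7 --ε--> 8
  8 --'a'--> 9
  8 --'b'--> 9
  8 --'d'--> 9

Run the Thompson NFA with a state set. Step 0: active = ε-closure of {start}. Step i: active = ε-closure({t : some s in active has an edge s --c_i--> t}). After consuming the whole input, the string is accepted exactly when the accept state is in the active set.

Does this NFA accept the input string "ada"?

start: ε-closure({0}) = {0,2,4}
'a' @ 1: {1,5,6}
'd' @ 2: {7,8}
'a' @ 3: {9}  (accept∈set)
final: {9}; accept 9 in set

Answer: ACCEPT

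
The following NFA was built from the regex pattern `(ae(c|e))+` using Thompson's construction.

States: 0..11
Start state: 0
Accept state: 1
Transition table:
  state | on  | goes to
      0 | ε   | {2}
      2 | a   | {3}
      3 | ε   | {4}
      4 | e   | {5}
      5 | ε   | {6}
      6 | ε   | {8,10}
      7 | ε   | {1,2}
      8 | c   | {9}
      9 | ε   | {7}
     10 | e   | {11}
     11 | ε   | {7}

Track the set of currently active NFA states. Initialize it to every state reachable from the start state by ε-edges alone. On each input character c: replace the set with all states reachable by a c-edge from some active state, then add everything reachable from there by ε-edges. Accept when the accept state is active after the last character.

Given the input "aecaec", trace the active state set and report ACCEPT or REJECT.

Answer: ACCEPT

Trace:
start: ε-closure({0}) = {0,2}
'a' @ 1: {3,4}
'e' @ 2: {5,6,8,10}
'c' @ 3: {1,2,7,9}  [accepting]
'a' @ 4: {3,4}
'e' @ 5: {5,6,8,10}
'c' @ 6: {1,2,7,9}  [accepting]
end set {1,2,7,9} — state 1 in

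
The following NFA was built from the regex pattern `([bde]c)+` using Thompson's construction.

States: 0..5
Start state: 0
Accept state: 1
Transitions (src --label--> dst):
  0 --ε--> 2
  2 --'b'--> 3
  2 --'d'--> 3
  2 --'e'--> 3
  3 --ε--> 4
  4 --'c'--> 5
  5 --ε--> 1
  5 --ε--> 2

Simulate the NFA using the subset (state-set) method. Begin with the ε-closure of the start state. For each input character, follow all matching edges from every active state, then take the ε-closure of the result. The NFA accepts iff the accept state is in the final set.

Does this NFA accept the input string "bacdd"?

Answer: REJECT

Derivation:
start: ε-closure({0}) = {0,2}
'b' @ 1: {3,4}
'a' @ 2: {}  — state set empty
rest 'cdd' ignored (set empty)
after full input: {}  (accept=1 not in)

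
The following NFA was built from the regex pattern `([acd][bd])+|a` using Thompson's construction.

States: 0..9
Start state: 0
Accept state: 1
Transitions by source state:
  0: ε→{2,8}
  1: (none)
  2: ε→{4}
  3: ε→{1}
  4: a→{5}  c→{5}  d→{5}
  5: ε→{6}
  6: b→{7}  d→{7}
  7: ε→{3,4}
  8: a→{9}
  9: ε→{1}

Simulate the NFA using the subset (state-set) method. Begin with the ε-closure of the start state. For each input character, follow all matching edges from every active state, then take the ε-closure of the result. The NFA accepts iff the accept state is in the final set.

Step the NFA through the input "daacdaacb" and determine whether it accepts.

initial (ε-close {0}): {0,2,4,8}
'd' @ 1: {5,6}
'a' @ 2: {}  — no active states
rest 'acdaacb' ignored (set empty)
final: {}; accept 1 not in set

Answer: REJECT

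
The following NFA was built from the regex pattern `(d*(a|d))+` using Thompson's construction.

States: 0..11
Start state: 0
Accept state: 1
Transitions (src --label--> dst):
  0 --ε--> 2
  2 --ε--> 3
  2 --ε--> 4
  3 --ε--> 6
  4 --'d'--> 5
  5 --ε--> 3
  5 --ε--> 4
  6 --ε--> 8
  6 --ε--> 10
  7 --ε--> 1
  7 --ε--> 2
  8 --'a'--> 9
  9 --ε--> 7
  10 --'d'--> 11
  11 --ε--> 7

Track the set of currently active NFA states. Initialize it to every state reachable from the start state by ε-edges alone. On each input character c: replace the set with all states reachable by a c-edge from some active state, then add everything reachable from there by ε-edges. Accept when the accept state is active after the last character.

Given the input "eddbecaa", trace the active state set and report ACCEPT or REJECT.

initial (ε-close {0}): {0,2,3,4,6,8,10}
'e' @ 1: {}  — state set empty
rest 'ddbecaa' ignored (set empty)
final: {}; accept 1 not in set

Answer: REJECT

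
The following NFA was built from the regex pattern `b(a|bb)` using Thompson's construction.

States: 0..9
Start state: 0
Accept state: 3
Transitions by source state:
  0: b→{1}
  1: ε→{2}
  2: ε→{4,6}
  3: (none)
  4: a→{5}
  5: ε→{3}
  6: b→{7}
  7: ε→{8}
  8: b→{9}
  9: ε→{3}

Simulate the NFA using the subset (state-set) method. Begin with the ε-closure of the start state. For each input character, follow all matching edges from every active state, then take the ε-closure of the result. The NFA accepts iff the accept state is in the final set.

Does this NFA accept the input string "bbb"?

Answer: ACCEPT

Derivation:
start: ε-closure({0}) = {0}
'b' @ 1: {1,2,4,6}
'b' @ 2: {7,8}
'b' @ 3: {3,9}  ✓accept
final: {3,9}; accept 3 in set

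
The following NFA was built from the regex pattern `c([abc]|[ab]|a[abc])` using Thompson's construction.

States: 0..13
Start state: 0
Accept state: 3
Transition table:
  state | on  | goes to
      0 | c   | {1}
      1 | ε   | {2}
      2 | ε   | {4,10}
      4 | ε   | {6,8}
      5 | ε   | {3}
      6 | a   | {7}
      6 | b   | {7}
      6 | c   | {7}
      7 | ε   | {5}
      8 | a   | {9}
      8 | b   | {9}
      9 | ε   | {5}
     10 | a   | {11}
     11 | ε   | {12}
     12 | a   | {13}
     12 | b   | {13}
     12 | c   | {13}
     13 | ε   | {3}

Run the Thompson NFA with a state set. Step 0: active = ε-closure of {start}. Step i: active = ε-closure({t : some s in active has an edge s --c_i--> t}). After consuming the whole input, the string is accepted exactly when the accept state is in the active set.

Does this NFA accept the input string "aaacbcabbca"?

S₀ = ε-closure({0}) = {0}
'a' @ 1: {}  — no active states
rest 'aacbcabbca' ignored (set empty)
end set {} — state 3 not in

Answer: REJECT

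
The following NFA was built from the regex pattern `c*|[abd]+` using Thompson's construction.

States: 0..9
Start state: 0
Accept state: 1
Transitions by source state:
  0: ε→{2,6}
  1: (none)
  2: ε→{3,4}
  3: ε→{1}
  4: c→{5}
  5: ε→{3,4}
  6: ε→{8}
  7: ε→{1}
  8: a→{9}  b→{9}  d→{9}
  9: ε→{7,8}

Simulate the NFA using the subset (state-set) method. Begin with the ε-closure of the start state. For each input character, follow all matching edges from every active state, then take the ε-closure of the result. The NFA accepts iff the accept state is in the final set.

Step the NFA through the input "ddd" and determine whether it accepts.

initial (ε-close {0}): {0,1,2,3,4,6,8}
'd' @ 1: {1,7,8,9}  [accepting]
'd' @ 2: {1,7,8,9}  [accepting]
'd' @ 3: {1,7,8,9}  [accepting]
final: {1,7,8,9}; accept 1 in set

Answer: ACCEPT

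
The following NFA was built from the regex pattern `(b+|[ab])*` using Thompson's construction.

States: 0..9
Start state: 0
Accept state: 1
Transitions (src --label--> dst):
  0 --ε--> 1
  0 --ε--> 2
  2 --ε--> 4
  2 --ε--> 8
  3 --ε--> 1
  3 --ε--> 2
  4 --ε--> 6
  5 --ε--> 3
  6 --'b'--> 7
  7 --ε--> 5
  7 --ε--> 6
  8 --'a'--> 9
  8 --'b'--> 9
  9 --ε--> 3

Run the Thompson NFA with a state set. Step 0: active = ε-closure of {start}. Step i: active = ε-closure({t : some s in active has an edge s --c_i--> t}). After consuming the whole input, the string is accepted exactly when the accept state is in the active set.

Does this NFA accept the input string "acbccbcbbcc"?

initial (ε-close {0}): {0,1,2,4,6,8}
'a' @ 1: {1,2,3,4,6,8,9}  [accepting]
'c' @ 2: {}  — state set empty
rest 'bccbcbbcc' ignored (set empty)
end set {} — state 1 not in

Answer: REJECT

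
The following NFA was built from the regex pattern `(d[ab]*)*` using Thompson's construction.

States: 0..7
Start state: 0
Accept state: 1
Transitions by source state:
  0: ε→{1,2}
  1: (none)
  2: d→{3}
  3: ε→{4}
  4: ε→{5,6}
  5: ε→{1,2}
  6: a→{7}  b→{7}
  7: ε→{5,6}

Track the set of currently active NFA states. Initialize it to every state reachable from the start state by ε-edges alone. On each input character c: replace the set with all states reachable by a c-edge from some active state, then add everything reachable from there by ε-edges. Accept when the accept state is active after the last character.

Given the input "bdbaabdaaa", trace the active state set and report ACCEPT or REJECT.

Answer: REJECT

Steps:
S₀ = ε-closure({0}) = {0,1,2}
'b' @ 1: {}  — dead — no transitions
rest 'dbaabdaaa' ignored (set empty)
after full input: {}  (accept=1 not in)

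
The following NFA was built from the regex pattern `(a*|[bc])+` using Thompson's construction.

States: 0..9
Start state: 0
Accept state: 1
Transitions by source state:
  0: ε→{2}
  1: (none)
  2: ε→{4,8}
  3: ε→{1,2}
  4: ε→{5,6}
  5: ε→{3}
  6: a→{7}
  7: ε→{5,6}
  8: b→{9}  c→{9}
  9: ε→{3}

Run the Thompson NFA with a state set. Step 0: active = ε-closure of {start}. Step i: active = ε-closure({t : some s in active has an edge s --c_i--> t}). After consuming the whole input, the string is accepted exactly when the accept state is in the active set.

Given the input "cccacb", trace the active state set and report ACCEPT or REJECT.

S₀ = ε-closure({0}) = {0,1,2,3,4,5,6,8}
'c' @ 1: {1,2,3,4,5,6,8,9}  ✓accept
'c' @ 2: {1,2,3,4,5,6,8,9}  ✓accept
'c' @ 3: {1,2,3,4,5,6,8,9}  ✓accept
'a' @ 4: {1,2,3,4,5,6,7,8}  ✓accept
'c' @ 5: {1,2,3,4,5,6,8,9}  ✓accept
'b' @ 6: {1,2,3,4,5,6,8,9}  ✓accept
final: {1,2,3,4,5,6,8,9}; accept 1 in set

Answer: ACCEPT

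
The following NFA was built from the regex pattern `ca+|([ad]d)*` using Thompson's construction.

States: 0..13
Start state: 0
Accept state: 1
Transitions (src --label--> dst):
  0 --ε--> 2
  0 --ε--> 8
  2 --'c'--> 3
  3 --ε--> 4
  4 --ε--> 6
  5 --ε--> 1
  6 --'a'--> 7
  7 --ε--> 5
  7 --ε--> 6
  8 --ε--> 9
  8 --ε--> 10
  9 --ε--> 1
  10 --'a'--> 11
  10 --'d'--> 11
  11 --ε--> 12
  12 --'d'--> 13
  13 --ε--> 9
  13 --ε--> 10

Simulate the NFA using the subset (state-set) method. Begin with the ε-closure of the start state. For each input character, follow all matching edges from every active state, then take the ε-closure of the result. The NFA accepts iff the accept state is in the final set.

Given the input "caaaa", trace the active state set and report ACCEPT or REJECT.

initial (ε-close {0}): {0,1,2,8,9,10}
'c' @ 1: {3,4,6}
'a' @ 2: {1,5,6,7}  ✓accept
'a' @ 3: {1,5,6,7}  ✓accept
'a' @ 4: {1,5,6,7}  ✓accept
'a' @ 5: {1,5,6,7}  ✓accept
after full input: {1,5,6,7}  (accept=1 in)

Answer: ACCEPT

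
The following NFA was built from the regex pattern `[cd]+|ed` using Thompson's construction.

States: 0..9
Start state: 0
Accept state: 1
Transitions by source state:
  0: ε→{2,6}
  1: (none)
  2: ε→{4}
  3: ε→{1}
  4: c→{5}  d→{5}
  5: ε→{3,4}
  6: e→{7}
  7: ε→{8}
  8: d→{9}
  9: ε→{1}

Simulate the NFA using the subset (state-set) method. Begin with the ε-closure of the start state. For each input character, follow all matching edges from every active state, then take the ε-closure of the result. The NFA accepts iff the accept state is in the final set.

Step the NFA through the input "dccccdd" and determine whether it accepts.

initial (ε-close {0}): {0,2,4,6}
'd' @ 1: {1,3,4,5}  ✓accept
'c' @ 2: {1,3,4,5}  ✓accept
'c' @ 3: {1,3,4,5}  ✓accept
'c' @ 4: {1,3,4,5}  ✓accept
'c' @ 5: {1,3,4,5}  ✓accept
'd' @ 6: {1,3,4,5}  ✓accept
'd' @ 7: {1,3,4,5}  ✓accept
after full input: {1,3,4,5}  (accept=1 in)

Answer: ACCEPT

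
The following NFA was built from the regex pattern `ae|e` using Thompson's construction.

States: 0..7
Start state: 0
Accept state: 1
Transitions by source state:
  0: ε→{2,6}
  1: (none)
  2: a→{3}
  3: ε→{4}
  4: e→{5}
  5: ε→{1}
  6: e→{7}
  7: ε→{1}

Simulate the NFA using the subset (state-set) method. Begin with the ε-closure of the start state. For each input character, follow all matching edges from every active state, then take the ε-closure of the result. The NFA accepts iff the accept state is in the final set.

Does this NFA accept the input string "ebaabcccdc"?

Answer: REJECT

Trace:
start: ε-closure({0}) = {0,2,6}
'e' @ 1: {1,7}  ✓accept
'b' @ 2: {}  — dead — no transitions
rest 'aabcccdc' ignored (set empty)
after full input: {}  (accept=1 not in)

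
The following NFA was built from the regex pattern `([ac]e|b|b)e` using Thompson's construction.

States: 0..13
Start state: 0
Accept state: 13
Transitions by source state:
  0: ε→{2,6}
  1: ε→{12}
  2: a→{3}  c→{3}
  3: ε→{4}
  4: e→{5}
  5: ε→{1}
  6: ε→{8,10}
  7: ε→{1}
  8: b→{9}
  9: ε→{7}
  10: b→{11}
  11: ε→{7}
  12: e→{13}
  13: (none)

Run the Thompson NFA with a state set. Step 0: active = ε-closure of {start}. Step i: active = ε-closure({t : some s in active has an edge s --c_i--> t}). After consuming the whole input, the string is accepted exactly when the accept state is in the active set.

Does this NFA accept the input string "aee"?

initial (ε-close {0}): {0,2,6,8,10}
'a' @ 1: {3,4}
'e' @ 2: {1,5,12}
'e' @ 3: {13}  (accept∈set)
after full input: {13}  (accept=13 in)

Answer: ACCEPT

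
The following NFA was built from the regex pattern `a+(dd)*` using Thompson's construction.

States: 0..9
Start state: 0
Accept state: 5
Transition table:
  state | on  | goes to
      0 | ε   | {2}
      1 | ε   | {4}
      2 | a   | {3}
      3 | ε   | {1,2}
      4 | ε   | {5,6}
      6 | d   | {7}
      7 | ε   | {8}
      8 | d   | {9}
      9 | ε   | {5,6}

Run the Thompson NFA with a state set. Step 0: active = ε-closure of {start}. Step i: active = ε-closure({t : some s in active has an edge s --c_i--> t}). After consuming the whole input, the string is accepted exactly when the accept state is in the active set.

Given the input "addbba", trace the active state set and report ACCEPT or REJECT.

start: ε-closure({0}) = {0,2}
'a' @ 1: {1,2,3,4,5,6}  ✓accept
'd' @ 2: {7,8}
'd' @ 3: {5,6,9}  ✓accept
'b' @ 4: {}  — no active states
rest 'ba' ignored (set empty)
end set {} — state 5 not in

Answer: REJECT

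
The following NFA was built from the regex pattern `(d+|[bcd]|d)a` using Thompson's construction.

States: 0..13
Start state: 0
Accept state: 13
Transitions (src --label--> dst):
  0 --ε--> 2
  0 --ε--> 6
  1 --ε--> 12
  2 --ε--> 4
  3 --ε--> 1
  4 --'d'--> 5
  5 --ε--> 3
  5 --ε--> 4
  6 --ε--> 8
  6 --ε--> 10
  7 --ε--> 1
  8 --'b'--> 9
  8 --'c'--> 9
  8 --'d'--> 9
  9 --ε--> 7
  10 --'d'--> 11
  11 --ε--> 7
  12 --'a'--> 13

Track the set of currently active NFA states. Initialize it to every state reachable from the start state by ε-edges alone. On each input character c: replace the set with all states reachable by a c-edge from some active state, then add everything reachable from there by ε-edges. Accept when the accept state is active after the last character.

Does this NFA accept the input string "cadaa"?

initial (ε-close {0}): {0,2,4,6,8,10}
'c' @ 1: {1,7,9,12}
'a' @ 2: {13}  ✓accept
'd' @ 3: {}  — dead — no transitions
rest 'aa' ignored (set empty)
after full input: {}  (accept=13 not in)

Answer: REJECT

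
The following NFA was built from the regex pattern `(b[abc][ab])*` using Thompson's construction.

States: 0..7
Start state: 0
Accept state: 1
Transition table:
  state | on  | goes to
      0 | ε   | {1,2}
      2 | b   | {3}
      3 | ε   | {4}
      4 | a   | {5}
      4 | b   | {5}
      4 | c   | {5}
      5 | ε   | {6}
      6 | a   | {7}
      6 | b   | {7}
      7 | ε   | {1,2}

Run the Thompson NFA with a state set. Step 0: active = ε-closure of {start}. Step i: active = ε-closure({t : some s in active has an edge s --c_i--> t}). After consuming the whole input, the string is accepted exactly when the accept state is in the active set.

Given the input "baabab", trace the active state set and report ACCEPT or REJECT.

Answer: ACCEPT

Derivation:
S₀ = ε-closure({0}) = {0,1,2}
'b' @ 1: {3,4}
'a' @ 2: {5,6}
'a' @ 3: {1,2,7}  ✓accept
'b' @ 4: {3,4}
'a' @ 5: {5,6}
'b' @ 6: {1,2,7}  ✓accept
after full input: {1,2,7}  (accept=1 in)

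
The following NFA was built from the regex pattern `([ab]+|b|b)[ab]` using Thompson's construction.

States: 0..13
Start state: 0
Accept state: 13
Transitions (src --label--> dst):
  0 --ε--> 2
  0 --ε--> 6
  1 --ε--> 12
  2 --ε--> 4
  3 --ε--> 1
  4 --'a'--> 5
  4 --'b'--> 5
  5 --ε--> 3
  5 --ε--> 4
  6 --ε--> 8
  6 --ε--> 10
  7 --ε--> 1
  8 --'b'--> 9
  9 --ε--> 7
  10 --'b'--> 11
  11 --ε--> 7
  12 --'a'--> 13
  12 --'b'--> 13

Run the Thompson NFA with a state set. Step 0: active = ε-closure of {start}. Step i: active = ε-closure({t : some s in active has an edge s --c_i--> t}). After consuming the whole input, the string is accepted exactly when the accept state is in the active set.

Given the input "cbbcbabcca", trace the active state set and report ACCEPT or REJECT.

initial (ε-close {0}): {0,2,4,6,8,10}
'c' @ 1: {}  — state set empty
rest 'bbcbabcca' ignored (set empty)
final: {}; accept 13 not in set

Answer: REJECT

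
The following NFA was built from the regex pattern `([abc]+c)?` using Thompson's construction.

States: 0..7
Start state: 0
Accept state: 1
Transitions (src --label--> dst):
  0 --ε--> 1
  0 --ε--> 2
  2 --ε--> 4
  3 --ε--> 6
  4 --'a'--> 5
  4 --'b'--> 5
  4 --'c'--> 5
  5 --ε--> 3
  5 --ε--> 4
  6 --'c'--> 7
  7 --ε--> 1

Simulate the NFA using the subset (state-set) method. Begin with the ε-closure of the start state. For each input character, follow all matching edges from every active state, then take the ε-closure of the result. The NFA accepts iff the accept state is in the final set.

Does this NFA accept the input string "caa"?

initial (ε-close {0}): {0,1,2,4}
'c' @ 1: {3,4,5,6}
'a' @ 2: {3,4,5,6}
'a' @ 3: {3,4,5,6}
after full input: {3,4,5,6}  (accept=1 not in)

Answer: REJECT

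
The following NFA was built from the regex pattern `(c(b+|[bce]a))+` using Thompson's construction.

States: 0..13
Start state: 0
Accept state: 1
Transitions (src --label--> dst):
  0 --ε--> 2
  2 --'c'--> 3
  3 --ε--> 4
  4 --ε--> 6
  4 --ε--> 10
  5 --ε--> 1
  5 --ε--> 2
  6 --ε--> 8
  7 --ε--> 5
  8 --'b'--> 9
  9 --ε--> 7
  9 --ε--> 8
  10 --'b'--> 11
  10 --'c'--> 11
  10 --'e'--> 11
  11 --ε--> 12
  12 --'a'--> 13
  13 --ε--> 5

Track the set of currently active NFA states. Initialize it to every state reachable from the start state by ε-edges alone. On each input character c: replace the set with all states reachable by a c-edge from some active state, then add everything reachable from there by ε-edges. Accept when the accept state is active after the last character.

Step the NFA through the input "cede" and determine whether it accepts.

S₀ = ε-closure({0}) = {0,2}
'c' @ 1: {3,4,6,8,10}
'e' @ 2: {11,12}
'd' @ 3: {}  — dead — no transitions
rest 'e' ignored (set empty)
final: {}; accept 1 not in set

Answer: REJECT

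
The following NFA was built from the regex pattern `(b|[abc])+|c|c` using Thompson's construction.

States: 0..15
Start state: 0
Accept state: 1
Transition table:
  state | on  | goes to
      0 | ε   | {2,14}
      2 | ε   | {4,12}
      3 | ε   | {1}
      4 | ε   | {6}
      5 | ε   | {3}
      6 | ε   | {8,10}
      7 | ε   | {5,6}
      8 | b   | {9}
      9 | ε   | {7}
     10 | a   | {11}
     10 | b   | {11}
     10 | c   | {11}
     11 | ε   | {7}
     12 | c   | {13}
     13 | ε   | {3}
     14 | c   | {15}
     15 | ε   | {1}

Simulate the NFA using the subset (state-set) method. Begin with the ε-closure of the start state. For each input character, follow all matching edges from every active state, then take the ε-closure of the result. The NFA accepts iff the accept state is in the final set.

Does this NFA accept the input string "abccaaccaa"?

S₀ = ε-closure({0}) = {0,2,4,6,8,10,12,14}
'a' @ 1: {1,3,5,6,7,8,10,11}  ✓accept
'b' @ 2: {1,3,5,6,7,8,9,10,11}  ✓accept
'c' @ 3: {1,3,5,6,7,8,10,11}  ✓accept
'c' @ 4: {1,3,5,6,7,8,10,11}  ✓accept
'a' @ 5: {1,3,5,6,7,8,10,11}  ✓accept
'a' @ 6: {1,3,5,6,7,8,10,11}  ✓accept
'c' @ 7: {1,3,5,6,7,8,10,11}  ✓accept
'c' @ 8: {1,3,5,6,7,8,10,11}  ✓accept
'a' @ 9: {1,3,5,6,7,8,10,11}  ✓accept
'a' @ 10: {1,3,5,6,7,8,10,11}  ✓accept
after full input: {1,3,5,6,7,8,10,11}  (accept=1 in)

Answer: ACCEPT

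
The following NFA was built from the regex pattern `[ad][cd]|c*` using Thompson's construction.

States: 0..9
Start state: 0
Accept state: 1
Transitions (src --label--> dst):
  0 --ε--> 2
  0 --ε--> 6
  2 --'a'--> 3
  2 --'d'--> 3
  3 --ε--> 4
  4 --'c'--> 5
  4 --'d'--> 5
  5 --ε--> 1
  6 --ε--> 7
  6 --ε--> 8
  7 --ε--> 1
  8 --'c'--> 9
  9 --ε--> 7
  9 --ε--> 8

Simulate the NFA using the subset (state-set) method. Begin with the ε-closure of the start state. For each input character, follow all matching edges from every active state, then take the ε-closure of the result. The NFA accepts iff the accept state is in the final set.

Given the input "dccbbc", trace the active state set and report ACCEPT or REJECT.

Answer: REJECT

Derivation:
S₀ = ε-closure({0}) = {0,1,2,6,7,8}
'd' @ 1: {3,4}
'c' @ 2: {1,5}  [accepting]
'c' @ 3: {}  — state set empty
rest 'bbc' ignored (set empty)
final: {}; accept 1 not in set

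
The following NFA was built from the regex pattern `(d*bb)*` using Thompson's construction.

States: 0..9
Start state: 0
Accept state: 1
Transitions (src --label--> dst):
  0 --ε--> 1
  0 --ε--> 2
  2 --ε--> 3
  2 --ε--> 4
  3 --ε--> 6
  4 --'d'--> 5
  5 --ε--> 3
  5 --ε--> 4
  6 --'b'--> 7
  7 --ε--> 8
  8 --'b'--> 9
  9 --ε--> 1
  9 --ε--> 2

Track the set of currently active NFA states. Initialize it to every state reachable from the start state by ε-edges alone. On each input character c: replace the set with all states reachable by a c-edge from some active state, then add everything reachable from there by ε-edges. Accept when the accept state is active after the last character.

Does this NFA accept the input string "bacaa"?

S₀ = ε-closure({0}) = {0,1,2,3,4,6}
'b' @ 1: {7,8}
'a' @ 2: {}  — dead — no transitions
rest 'caa' ignored (set empty)
after full input: {}  (accept=1 not in)

Answer: REJECT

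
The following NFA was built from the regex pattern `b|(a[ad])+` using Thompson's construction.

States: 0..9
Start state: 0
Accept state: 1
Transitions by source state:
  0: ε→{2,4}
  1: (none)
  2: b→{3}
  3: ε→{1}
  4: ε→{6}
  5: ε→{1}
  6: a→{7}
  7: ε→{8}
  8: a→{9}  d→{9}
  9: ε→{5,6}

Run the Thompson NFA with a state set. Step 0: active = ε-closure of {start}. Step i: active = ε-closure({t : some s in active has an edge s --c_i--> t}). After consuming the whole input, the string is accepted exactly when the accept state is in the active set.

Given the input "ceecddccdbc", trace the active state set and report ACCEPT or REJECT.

Answer: REJECT

Steps:
initial (ε-close {0}): {0,2,4,6}
'c' @ 1: {}  — dead — no transitions
rest 'eecddccdbc' ignored (set empty)
final: {}; accept 1 not in set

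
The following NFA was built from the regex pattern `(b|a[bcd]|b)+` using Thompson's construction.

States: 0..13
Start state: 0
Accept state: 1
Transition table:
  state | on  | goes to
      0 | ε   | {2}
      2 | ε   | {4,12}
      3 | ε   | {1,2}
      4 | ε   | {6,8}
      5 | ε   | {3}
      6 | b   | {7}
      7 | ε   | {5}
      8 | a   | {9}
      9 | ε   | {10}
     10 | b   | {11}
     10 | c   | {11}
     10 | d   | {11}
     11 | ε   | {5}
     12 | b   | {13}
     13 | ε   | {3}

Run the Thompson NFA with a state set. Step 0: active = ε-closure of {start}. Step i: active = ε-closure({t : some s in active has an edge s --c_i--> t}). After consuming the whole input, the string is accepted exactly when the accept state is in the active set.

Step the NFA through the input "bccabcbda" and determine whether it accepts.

Answer: REJECT

Trace:
initial (ε-close {0}): {0,2,4,6,8,12}
'b' @ 1: {1,2,3,4,5,6,7,8,12,13}  ✓accept
'c' @ 2: {}  — dead — no transitions
rest 'cabcbda' ignored (set empty)
after full input: {}  (accept=1 not in)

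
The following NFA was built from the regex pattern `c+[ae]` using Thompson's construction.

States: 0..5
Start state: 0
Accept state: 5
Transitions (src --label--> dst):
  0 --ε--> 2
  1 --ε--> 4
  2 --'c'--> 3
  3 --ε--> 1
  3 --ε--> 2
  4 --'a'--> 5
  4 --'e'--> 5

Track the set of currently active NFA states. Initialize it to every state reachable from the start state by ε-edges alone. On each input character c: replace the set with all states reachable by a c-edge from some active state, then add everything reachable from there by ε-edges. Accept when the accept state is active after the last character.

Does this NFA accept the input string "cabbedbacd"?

Answer: REJECT

Steps:
initial (ε-close {0}): {0,2}
'c' @ 1: {1,2,3,4}
'a' @ 2: {5}  (accept∈set)
'b' @ 3: {}  — dead — no transitions
rest 'bedbacd' ignored (set empty)
final: {}; accept 5 not in set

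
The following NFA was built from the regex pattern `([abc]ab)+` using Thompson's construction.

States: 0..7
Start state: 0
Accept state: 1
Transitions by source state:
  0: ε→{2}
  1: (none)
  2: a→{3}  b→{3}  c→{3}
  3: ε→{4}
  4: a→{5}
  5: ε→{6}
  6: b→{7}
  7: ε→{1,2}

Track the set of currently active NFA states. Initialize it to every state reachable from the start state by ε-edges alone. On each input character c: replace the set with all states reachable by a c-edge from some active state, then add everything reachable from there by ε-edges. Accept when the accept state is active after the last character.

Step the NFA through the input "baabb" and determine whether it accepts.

S₀ = ε-closure({0}) = {0,2}
'b' @ 1: {3,4}
'a' @ 2: {5,6}
'a' @ 3: {}  — dead — no transitions
rest 'bb' ignored (set empty)
after full input: {}  (accept=1 not in)

Answer: REJECT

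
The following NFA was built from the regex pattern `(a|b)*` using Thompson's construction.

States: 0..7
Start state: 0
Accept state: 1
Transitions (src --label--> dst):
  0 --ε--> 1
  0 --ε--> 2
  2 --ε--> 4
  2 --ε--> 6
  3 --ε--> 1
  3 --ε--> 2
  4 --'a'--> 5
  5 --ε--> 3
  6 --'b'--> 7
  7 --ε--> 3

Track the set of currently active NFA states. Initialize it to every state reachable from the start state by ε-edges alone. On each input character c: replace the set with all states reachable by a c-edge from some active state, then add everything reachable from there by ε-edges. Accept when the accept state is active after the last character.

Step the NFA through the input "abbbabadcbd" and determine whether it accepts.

start: ε-closure({0}) = {0,1,2,4,6}
'a' @ 1: {1,2,3,4,5,6}  ✓accept
'b' @ 2: {1,2,3,4,6,7}  ✓accept
'b' @ 3: {1,2,3,4,6,7}  ✓accept
'b' @ 4: {1,2,3,4,6,7}  ✓accept
'a' @ 5: {1,2,3,4,5,6}  ✓accept
'b' @ 6: {1,2,3,4,6,7}  ✓accept
'a' @ 7: {1,2,3,4,5,6}  ✓accept
'd' @ 8: {}  — state set empty
rest 'cbd' ignored (set empty)
final: {}; accept 1 not in set

Answer: REJECT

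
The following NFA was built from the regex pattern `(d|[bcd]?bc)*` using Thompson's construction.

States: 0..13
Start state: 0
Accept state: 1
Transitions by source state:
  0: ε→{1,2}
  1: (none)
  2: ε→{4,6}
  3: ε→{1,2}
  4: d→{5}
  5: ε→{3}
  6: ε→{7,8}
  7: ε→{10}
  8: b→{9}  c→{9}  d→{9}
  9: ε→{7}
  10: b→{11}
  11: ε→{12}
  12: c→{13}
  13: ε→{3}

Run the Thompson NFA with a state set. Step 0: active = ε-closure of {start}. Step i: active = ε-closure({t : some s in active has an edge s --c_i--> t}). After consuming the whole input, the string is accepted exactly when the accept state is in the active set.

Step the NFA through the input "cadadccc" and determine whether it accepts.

initial (ε-close {0}): {0,1,2,4,6,7,8,10}
'c' @ 1: {7,9,10}
'a' @ 2: {}  — no active states
rest 'dadccc' ignored (set empty)
final: {}; accept 1 not in set

Answer: REJECT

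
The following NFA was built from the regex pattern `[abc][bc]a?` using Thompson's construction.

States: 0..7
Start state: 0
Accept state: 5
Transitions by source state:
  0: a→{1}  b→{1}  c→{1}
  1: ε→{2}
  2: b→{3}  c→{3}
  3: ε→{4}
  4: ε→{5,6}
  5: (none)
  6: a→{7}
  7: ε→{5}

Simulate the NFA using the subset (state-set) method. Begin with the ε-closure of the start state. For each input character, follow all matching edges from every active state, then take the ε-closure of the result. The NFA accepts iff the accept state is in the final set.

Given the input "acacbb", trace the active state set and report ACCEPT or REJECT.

start: ε-closure({0}) = {0}
'a' @ 1: {1,2}
'c' @ 2: {3,4,5,6}  [accepting]
'a' @ 3: {5,7}  [accepting]
'c' @ 4: {}  — state set empty
rest 'bb' ignored (set empty)
after full input: {}  (accept=5 not in)

Answer: REJECT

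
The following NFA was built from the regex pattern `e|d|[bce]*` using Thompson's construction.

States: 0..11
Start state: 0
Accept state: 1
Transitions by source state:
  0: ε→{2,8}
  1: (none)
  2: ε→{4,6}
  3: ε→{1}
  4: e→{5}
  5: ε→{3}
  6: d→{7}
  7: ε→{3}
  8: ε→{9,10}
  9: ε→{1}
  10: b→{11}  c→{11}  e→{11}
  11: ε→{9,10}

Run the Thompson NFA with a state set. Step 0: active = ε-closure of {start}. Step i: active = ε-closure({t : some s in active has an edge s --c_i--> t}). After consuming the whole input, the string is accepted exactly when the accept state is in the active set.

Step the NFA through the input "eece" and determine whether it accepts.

initial (ε-close {0}): {0,1,2,4,6,8,9,10}
'e' @ 1: {1,3,5,9,10,11}  (accept∈set)
'e' @ 2: {1,9,10,11}  (accept∈set)
'c' @ 3: {1,9,10,11}  (accept∈set)
'e' @ 4: {1,9,10,11}  (accept∈set)
after full input: {1,9,10,11}  (accept=1 in)

Answer: ACCEPT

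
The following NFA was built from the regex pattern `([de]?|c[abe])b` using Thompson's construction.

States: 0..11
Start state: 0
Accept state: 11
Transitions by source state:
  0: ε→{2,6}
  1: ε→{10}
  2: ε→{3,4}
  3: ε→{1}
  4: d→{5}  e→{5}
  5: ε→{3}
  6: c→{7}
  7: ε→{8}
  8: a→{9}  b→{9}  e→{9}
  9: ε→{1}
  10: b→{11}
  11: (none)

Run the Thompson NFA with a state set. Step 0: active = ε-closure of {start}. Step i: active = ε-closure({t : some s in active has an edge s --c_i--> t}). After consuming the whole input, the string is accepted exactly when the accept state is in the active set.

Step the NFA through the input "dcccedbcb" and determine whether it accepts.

Answer: REJECT

Trace:
S₀ = ε-closure({0}) = {0,1,2,3,4,6,10}
'd' @ 1: {1,3,5,10}
'c' @ 2: {}  — no active states
rest 'ccedbcb' ignored (set empty)
end set {} — state 11 not in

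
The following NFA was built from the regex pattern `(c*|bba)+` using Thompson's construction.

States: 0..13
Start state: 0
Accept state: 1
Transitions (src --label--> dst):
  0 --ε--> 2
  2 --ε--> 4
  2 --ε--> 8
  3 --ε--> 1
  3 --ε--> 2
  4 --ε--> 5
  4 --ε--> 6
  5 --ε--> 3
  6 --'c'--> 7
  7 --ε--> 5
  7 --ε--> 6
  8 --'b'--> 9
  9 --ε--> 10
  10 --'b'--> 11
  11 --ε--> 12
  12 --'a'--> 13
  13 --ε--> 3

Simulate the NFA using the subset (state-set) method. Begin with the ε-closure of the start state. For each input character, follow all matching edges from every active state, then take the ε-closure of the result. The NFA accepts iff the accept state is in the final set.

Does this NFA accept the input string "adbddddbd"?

Answer: REJECT

Derivation:
initial (ε-close {0}): {0,1,2,3,4,5,6,8}
'a' @ 1: {}  — dead — no transitions
rest 'dbddddbd' ignored (set empty)
end set {} — state 1 not in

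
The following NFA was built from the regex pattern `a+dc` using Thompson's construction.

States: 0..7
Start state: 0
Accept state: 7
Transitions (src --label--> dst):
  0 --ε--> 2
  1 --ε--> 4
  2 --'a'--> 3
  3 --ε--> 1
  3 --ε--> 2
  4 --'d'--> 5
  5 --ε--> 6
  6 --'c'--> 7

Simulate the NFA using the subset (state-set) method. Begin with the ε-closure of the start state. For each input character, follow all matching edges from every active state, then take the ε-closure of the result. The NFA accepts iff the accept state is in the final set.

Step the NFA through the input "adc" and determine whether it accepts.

S₀ = ε-closure({0}) = {0,2}
'a' @ 1: {1,2,3,4}
'd' @ 2: {5,6}
'c' @ 3: {7}  ✓accept
after full input: {7}  (accept=7 in)

Answer: ACCEPT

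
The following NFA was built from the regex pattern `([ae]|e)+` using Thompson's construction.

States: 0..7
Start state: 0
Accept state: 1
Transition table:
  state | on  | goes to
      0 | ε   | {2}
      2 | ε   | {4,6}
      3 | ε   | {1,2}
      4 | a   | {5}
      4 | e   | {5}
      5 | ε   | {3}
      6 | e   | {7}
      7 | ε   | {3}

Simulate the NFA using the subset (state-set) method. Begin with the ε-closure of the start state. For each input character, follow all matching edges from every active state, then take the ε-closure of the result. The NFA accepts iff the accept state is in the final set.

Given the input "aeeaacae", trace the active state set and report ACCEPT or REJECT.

start: ε-closure({0}) = {0,2,4,6}
'a' @ 1: {1,2,3,4,5,6}  ✓accept
'e' @ 2: {1,2,3,4,5,6,7}  ✓accept
'e' @ 3: {1,2,3,4,5,6,7}  ✓accept
'a' @ 4: {1,2,3,4,5,6}  ✓accept
'a' @ 5: {1,2,3,4,5,6}  ✓accept
'c' @ 6: {}  — state set empty
rest 'ae' ignored (set empty)
after full input: {}  (accept=1 not in)

Answer: REJECT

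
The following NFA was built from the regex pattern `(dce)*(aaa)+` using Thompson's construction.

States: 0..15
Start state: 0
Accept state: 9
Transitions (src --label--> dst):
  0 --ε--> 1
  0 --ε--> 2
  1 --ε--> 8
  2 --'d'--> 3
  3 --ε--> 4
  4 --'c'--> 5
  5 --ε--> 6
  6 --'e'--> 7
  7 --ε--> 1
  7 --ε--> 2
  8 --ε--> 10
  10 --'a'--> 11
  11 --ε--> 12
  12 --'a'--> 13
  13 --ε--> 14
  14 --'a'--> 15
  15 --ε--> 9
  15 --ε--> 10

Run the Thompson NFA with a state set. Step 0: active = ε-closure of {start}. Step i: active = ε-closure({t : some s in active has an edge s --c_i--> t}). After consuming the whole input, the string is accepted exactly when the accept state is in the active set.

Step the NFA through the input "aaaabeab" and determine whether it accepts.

S₀ = ε-closure({0}) = {0,1,2,8,10}
'a' @ 1: {11,12}
'a' @ 2: {13,14}
'a' @ 3: {9,10,15}  (accept∈set)
'a' @ 4: {11,12}
'b' @ 5: {}  — no active states
rest 'eab' ignored (set empty)
end set {} — state 9 not in

Answer: REJECT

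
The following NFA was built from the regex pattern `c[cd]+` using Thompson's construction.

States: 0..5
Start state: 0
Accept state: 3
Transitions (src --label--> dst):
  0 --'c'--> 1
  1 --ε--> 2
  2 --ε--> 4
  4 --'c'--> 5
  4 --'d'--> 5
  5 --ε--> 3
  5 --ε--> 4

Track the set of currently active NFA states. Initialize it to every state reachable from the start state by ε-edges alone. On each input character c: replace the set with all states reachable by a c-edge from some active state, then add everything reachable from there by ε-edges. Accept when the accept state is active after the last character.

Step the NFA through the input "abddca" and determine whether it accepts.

initial (ε-close {0}): {0}
'a' @ 1: {}  — no active states
rest 'bddca' ignored (set empty)
final: {}; accept 3 not in set

Answer: REJECT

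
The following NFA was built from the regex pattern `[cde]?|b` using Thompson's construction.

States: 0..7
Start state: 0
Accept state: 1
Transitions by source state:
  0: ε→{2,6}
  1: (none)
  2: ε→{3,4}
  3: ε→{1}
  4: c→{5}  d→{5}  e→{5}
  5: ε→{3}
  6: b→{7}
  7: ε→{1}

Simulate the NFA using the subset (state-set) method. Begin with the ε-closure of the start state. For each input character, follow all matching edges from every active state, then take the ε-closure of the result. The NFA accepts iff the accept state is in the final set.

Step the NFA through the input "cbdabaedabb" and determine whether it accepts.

Answer: REJECT

Steps:
initial (ε-close {0}): {0,1,2,3,4,6}
'c' @ 1: {1,3,5}  [accepting]
'b' @ 2: {}  — no active states
rest 'dabaedabb' ignored (set empty)
end set {} — state 1 not in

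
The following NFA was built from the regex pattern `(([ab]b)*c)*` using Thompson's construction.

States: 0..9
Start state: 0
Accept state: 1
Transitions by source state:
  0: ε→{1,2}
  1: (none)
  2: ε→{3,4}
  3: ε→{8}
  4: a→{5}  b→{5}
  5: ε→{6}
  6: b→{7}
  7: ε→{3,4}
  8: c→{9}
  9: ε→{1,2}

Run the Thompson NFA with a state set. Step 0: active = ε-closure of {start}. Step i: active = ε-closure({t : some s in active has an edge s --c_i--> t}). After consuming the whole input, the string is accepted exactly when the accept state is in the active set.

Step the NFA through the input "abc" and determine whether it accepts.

Answer: ACCEPT

Trace:
S₀ = ε-closure({0}) = {0,1,2,3,4,8}
'a' @ 1: {5,6}
'b' @ 2: {3,4,7,8}
'c' @ 3: {1,2,3,4,8,9}  ✓accept
end set {1,2,3,4,8,9} — state 1 in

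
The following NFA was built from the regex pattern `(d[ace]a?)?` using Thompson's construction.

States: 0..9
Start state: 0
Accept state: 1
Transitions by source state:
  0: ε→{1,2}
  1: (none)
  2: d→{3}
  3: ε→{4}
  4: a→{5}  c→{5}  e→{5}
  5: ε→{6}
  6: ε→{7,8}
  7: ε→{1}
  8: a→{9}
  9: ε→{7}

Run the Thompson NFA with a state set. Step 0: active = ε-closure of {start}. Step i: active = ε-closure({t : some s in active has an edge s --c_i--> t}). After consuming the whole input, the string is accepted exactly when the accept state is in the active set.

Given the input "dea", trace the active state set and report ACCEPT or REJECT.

initial (ε-close {0}): {0,1,2}
'd' @ 1: {3,4}
'e' @ 2: {1,5,6,7,8}  (accept∈set)
'a' @ 3: {1,7,9}  (accept∈set)
after full input: {1,7,9}  (accept=1 in)

Answer: ACCEPT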